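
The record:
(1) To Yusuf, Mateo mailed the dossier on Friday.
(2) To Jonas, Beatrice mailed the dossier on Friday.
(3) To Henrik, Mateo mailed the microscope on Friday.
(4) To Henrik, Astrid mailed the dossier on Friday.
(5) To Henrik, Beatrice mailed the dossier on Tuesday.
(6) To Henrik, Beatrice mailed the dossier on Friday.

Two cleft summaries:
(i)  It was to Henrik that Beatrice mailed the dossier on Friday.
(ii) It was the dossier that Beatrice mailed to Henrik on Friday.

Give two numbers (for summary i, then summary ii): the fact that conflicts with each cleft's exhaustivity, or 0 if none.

2, 0

(i): focus "Henrik". Looking for same agent, thing, setting (Beatrice / the dossier / on Friday) with some other recipient — fact (2) has Jonas there. Refuted.
(ii): focus "the dossier". No fact shares same agent, recipient, setting (Beatrice / Henrik / on Friday) with a different thing. 0.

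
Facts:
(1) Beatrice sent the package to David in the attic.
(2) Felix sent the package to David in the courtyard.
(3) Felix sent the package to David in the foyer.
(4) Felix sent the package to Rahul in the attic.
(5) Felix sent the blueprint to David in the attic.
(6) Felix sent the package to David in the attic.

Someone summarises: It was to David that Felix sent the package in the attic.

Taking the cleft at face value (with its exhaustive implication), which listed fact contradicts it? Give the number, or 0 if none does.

4

Focus of the cleft: "David" (the recipient). Presupposed background: same agent, thing, setting (Felix / the package / in the attic).
The exhaustive reading says no other recipient fits that background.
But fact (4) also has same agent, thing, setting (Felix / the package / in the attic), with recipient = Rahul — so the exhaustive reading fails.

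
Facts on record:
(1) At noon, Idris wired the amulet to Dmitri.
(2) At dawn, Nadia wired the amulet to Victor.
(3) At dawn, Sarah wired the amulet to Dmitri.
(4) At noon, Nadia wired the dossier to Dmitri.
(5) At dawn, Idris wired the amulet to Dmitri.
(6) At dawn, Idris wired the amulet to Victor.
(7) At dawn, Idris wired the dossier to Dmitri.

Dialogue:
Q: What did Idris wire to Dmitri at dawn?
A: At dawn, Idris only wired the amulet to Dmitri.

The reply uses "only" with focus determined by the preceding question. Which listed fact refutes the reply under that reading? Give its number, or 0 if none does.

7

Answering "What did ...?" puts focus on the thing — here, "the amulet".
So "only" ranges over things; the rest (agent = Idris, recipient = Dmitri, setting = at dawn) is presupposed.
Fact (7) keeps agent = Idris, recipient = Dmitri, setting = at dawn but has thing = the dossier; that refutes the reply.
(Fact (1) would refute a reading with focus on the setting — but that is not what the question asks.)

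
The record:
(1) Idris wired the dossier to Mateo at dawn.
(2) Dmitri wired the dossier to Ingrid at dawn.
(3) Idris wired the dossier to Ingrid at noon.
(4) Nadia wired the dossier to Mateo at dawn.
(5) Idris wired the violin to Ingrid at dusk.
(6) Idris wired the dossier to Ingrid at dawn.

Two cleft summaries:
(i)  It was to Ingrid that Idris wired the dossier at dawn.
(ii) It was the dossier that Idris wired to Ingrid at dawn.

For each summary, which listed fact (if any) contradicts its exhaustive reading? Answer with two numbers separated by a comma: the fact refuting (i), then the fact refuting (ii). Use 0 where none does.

1, 0

(i): focus "Ingrid". Looking for Idris as agent and the dossier as thing and at dawn as setting with some other recipient — fact (1) has Mateo there. Refuted.
(ii): focus "the dossier". No fact shares Idris as agent and Ingrid as recipient and at dawn as setting with a different thing. 0.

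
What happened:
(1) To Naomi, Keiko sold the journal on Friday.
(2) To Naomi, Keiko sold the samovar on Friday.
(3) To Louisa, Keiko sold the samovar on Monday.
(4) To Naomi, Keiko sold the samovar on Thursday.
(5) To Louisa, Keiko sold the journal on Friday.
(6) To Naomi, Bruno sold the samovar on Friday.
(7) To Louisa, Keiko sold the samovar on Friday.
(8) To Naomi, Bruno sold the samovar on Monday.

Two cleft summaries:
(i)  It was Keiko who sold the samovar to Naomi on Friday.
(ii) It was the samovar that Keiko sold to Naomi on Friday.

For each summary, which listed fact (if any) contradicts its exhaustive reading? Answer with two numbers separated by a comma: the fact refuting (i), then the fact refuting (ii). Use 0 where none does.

(i): focus "Keiko". Looking for thing = the samovar, recipient = Naomi, setting = on Friday with some other agent — fact (6) has Bruno there. Refuted.
(ii): focus "the samovar". Looking for agent = Keiko, recipient = Naomi, setting = on Friday with some other thing — fact (1) has the journal there. Refuted.

6, 1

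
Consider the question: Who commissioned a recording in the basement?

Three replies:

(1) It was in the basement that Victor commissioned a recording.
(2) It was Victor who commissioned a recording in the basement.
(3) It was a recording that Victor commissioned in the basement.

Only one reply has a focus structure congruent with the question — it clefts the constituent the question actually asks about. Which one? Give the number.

2

The question word "who" targets the subject (agent).
Option (1) clefts "in the basement" — the location, not what was asked.
Option (2) clefts "Victor" — that matches what the question asks about.
Option (3) clefts "a recording" — the direct object, not what was asked.
So the congruent reply is (2).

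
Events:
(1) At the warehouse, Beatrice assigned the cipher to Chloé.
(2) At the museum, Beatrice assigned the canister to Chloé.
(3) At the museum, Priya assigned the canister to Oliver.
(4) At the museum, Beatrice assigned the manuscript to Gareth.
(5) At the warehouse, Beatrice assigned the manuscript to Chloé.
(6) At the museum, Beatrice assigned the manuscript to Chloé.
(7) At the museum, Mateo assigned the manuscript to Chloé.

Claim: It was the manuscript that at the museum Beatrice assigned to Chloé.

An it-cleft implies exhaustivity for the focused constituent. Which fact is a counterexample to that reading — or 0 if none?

2

The cleft puts "the manuscript" in focus and presupposes the open proposition with same agent, recipient, setting (Beatrice / Chloé / at the museum).
The exhaustive reading says no other thing fits that background.
But fact (2) also has same agent, recipient, setting (Beatrice / Chloé / at the museum), with thing = the canister — so the exhaustive reading fails.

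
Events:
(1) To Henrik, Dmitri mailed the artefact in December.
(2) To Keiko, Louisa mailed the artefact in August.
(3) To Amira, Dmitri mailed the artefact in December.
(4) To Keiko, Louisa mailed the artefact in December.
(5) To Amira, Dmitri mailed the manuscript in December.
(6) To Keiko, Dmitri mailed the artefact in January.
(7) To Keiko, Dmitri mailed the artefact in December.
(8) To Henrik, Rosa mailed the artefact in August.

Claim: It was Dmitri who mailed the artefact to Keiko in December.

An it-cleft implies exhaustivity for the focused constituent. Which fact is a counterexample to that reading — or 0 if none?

4

Focus of the cleft: "Dmitri" (the agent). Presupposed background: thing = the artefact, recipient = Keiko, setting = in December.
The exhaustive reading says no other agent fits that background.
Fact (4) shares the background but with agent = Louisa; exhaustivity is violated.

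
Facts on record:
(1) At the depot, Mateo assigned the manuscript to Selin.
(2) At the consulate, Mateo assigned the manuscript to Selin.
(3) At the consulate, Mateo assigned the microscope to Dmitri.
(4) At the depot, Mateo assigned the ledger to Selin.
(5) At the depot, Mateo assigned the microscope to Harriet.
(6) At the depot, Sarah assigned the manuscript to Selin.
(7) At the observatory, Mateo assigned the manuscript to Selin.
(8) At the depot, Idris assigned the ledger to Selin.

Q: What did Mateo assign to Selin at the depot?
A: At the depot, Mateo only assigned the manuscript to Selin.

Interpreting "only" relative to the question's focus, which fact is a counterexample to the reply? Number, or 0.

4

The question "What did ...?" targets the thing, so in the reply the focus falls on "the manuscript".
So "only" ranges over things; the rest (agent = Mateo, recipient = Selin, setting = at the depot) is presupposed.
Fact (4) keeps agent = Mateo, recipient = Selin, setting = at the depot but has thing = the ledger; that refutes the reply.
(Fact (2) would refute a reading with focus on the setting — but that is not what the question asks.)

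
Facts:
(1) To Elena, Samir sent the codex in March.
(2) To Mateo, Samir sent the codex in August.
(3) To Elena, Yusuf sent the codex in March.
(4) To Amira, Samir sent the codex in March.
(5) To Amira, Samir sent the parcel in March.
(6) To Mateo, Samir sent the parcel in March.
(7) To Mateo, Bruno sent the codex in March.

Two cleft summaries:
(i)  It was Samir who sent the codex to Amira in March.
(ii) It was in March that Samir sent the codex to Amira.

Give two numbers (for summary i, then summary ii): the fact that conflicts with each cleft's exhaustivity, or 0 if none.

0, 0

Summary (i) focuses "Samir" (the agent); background thing = the codex, recipient = Amira, setting = in March. No fact matches that background with a different agent, so 0.
Summary (ii) focuses "in March" (the setting); background agent = Samir, thing = the codex, recipient = Amira. No fact matches that background with a different setting, so 0.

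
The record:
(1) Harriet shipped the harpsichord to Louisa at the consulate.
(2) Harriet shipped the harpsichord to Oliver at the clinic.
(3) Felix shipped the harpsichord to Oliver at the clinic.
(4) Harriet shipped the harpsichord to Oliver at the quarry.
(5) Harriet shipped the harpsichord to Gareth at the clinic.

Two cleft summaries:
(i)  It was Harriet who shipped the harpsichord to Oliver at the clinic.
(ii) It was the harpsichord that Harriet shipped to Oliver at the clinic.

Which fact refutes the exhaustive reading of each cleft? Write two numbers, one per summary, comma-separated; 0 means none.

Summary (i) focuses "Harriet" (the agent); background thing = the harpsichord, recipient = Oliver, setting = at the clinic. Fact (3) matches that background with agent = Felix — refutes (i).
Summary (ii) focuses "the harpsichord" (the thing); background agent = Harriet, recipient = Oliver, setting = at the clinic. No fact matches that background with a different thing, so 0.

3, 0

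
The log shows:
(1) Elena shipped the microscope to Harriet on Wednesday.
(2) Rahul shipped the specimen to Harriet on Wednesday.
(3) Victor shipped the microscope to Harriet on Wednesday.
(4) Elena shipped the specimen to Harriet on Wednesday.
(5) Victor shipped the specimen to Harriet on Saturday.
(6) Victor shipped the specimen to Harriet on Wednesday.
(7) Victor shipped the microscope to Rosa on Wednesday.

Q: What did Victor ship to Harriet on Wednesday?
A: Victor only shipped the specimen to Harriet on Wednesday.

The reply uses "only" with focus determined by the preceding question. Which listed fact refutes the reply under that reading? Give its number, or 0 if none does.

The question "What did ...?" targets the thing, so in the reply the focus falls on "the specimen".
So "only" ranges over things; the rest (agent = Victor, recipient = Harriet, setting = on Wednesday) is presupposed.
Fact (3) shares the background with a different thing (the microscope) — counterexample.
(Fact (5) would refute a reading with focus on the setting — but that is not what the question asks.)

3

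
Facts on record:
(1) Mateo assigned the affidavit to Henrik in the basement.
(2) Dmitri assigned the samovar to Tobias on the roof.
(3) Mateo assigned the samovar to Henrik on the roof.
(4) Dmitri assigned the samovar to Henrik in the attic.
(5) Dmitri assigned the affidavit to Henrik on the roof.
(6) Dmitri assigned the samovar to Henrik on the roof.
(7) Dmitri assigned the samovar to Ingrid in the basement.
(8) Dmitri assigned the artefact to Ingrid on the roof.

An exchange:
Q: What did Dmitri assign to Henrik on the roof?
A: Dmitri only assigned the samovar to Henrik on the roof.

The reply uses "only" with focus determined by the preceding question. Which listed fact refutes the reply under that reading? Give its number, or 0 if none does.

5

The question "What did ...?" targets the thing, so in the reply the focus falls on "the samovar".
So "only" ranges over things; the rest (same agent, recipient, setting (Dmitri / Henrik / on the roof)) is presupposed.
Fact (5) keeps same agent, recipient, setting (Dmitri / Henrik / on the roof) but has thing = the affidavit; that refutes the reply.
(Fact (4) would refute a reading with focus on the setting — but that is not what the question asks.)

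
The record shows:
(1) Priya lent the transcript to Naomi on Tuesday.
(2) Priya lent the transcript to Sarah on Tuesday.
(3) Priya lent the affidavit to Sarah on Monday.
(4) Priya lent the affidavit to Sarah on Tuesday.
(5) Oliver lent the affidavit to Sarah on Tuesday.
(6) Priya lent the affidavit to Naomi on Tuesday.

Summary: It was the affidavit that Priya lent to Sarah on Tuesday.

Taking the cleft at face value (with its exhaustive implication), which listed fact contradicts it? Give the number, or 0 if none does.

The cleft puts "the affidavit" in focus and presupposes the open proposition with Priya as agent and Sarah as recipient and on Tuesday as setting.
Exhaustivity: the affidavit is the only thing satisfying that background.
But fact (2) also has Priya as agent and Sarah as recipient and on Tuesday as setting, with thing = the transcript — so the exhaustive reading fails.

2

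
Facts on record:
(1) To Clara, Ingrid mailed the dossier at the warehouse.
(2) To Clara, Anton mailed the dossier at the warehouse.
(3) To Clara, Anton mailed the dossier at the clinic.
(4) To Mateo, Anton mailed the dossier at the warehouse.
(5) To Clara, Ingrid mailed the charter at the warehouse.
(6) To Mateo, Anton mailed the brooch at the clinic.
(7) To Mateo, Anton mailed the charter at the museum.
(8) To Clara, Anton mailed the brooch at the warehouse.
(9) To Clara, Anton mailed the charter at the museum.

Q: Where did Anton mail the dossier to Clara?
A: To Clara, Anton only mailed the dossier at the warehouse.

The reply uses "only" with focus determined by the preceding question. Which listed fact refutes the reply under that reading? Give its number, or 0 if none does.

3

The question "Where did ...?" targets the setting, so in the reply the focus falls on "at the warehouse".
So "only" ranges over settings; the rest (same agent, thing, recipient (Anton / the dossier / Clara)) is presupposed.
Fact (3) shares the background with a different setting (at the clinic) — counterexample.
(Fact (8) would refute a reading with focus on the thing — but that is not what the question asks.)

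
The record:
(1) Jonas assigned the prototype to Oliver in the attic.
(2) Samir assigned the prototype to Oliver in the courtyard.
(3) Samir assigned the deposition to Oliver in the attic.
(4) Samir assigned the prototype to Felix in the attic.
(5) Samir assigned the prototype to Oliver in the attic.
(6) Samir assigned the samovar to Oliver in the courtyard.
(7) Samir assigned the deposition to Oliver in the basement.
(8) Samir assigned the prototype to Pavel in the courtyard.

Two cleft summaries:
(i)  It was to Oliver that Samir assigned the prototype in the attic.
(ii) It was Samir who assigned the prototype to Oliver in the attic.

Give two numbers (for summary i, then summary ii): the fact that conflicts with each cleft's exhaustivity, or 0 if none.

4, 1

(i): focus "Oliver". Looking for Samir as agent and the prototype as thing and in the attic as setting with some other recipient — fact (4) has Felix there. Refuted.
(ii): focus "Samir". Looking for the prototype as thing and Oliver as recipient and in the attic as setting with some other agent — fact (1) has Jonas there. Refuted.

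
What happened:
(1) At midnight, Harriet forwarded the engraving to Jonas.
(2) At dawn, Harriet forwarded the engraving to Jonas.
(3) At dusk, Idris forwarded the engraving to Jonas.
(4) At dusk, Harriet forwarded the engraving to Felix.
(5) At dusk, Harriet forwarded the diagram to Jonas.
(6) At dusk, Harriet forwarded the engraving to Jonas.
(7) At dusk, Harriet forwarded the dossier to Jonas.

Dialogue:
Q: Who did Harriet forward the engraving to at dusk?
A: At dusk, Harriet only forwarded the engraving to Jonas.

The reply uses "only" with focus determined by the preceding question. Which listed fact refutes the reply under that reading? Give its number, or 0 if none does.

4

Answering "Who did ... to ...?" puts focus on the recipient — here, "Jonas".
"Only" then excludes alternative recipients while the background — agent = Harriet, thing = the engraving, setting = at dusk — is held fixed.
Fact (4) keeps agent = Harriet, thing = the engraving, setting = at dusk but has recipient = Felix; that refutes the reply.
(Fact (5) would refute a reading with focus on the thing — but that is not what the question asks.)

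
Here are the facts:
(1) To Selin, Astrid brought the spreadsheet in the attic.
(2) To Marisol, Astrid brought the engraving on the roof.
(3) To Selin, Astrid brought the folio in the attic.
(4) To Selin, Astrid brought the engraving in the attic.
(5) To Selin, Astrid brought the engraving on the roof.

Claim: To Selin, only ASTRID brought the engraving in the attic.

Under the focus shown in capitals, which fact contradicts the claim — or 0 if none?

0

Focus (in capitals) is "Astrid" — the agent. "Only" excludes alternative agents while holding fixed the engraving as thing and Selin as recipient and in the attic as setting.
No fact matches the engraving as thing and Selin as recipient and in the attic as setting with a different agent — every other fact differs on at least one backgrounded slot. So no fact refutes it.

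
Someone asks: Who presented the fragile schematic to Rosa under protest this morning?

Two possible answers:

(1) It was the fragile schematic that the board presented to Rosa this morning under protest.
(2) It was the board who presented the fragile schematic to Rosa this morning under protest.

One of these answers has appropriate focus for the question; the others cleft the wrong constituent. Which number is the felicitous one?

2

The question word "who" targets the subject (agent).
Option (1) clefts "the fragile schematic" — the direct object, not what was asked.
Option (2) clefts "the board" — that matches what the question asks about.
So the congruent reply is (2).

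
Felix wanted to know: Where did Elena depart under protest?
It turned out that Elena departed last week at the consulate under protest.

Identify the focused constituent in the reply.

at the consulate

The wh-word "where" asks about the location.
In the answer, "Elena" and "under protest" are given — repeated from the question.
"last week" is also new, but it specifies the time, which is not what the question asks about — so it is not the focus.
The constituent filling the location gap is "at the consulate"; that is the focus.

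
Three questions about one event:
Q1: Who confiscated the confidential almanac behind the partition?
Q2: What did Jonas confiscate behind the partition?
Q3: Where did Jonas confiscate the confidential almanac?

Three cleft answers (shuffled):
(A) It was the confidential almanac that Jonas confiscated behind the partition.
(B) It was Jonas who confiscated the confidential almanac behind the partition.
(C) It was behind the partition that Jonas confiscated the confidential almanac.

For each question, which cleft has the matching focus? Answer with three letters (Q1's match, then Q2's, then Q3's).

BAC

Q1 asks about the subject (agent); cleft (B) focuses "Jonas", which is the subject (agent) — so Q1 → B.
Q2 asks about the direct object; cleft (A) focuses "the confidential almanac", which is the direct object — so Q2 → A.
Q3 asks about the location; cleft (C) focuses "behind the partition", which is the location — so Q3 → C.
Mapping: Q1→B, Q2→A, Q3→C.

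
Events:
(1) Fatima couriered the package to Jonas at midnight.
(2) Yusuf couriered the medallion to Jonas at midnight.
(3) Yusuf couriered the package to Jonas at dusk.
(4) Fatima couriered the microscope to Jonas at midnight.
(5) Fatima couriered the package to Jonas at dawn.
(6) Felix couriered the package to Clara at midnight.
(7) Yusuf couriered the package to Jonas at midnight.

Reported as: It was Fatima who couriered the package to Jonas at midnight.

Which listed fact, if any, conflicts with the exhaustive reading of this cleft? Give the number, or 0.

The cleft puts "Fatima" in focus and presupposes the open proposition with same thing, recipient, setting (the package / Jonas / at midnight).
Exhaustivity: Fatima is the only agent satisfying that background.
Fact (7) shares the background but with agent = Yusuf; exhaustivity is violated.

7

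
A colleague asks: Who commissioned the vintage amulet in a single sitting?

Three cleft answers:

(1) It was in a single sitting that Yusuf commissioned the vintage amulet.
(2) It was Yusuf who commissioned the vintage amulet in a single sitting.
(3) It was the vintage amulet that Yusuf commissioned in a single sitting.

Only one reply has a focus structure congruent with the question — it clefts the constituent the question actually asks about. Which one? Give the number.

The question word "who" targets the subject (agent).
Option (1) clefts "in a single sitting" — the manner, not what was asked.
Option (2) clefts "Yusuf" — that matches what the question asks about.
Option (3) clefts "the vintage amulet" — the direct object, not what was asked.
So the congruent reply is (2).

2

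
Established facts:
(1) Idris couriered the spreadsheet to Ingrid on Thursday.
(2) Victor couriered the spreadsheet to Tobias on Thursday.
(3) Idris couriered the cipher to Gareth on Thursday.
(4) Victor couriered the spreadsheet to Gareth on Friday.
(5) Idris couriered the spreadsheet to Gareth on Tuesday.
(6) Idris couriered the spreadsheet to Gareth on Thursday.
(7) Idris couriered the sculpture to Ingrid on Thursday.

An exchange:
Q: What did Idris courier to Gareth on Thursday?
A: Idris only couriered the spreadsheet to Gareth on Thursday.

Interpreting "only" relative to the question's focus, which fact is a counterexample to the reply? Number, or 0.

Answering "What did ...?" puts focus on the thing — here, "the spreadsheet".
So "only" ranges over things; the rest (Idris as agent and Gareth as recipient and on Thursday as setting) is presupposed.
Fact (3) shares the background with a different thing (the cipher) — counterexample.
(Fact (1) would refute a reading with focus on the recipient — but that is not what the question asks.)

3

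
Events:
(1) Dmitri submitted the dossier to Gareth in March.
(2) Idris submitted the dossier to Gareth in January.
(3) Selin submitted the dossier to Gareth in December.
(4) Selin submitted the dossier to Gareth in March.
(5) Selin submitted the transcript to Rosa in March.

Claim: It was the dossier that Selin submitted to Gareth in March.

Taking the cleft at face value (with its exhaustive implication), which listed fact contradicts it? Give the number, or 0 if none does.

0

The cleft puts "the dossier" in focus and presupposes the open proposition with Selin as agent and Gareth as recipient and in March as setting.
Exhaustivity: the dossier is the only thing satisfying that background.
Every other fact differs from the presupposition on some backgrounded slot, so none challenges the exhaustivity.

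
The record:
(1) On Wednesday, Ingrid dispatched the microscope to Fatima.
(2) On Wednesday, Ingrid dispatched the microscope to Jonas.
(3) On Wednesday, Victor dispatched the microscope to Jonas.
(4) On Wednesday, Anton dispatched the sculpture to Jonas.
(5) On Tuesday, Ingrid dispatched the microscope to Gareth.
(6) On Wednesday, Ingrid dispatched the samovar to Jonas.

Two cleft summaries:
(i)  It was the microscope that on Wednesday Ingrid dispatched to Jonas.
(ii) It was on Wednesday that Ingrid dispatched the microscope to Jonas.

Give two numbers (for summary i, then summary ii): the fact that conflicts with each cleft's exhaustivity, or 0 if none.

(i): focus "the microscope". Looking for Ingrid as agent and Jonas as recipient and on Wednesday as setting with some other thing — fact (6) has the samovar there. Refuted.
(ii): focus "on Wednesday". No fact shares Ingrid as agent and the microscope as thing and Jonas as recipient with a different setting. 0.

6, 0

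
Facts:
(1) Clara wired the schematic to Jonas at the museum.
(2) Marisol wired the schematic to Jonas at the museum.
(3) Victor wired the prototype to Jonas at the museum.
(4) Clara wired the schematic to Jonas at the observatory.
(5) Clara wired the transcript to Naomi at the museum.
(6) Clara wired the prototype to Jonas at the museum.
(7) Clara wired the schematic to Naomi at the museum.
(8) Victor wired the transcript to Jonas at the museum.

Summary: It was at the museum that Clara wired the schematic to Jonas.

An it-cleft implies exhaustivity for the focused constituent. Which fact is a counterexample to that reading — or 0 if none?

The cleft puts "at the museum" in focus and presupposes the open proposition with agent = Clara, thing = the schematic, recipient = Jonas.
The exhaustive reading says no other setting fits that background.
Fact (4) shares the background but with setting = at the observatory; exhaustivity is violated.

4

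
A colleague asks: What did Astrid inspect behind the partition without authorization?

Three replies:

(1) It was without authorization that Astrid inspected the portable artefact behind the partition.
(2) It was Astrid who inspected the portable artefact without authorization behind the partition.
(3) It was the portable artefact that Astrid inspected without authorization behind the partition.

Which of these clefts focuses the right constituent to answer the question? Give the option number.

3

The question word "what" targets the direct object.
Option (1) clefts "without authorization" — the manner, not what was asked.
Option (2) clefts "Astrid" — the subject (agent), not what was asked.
Option (3) clefts "the portable artefact" — that matches what the question asks about.
So the congruent reply is (3).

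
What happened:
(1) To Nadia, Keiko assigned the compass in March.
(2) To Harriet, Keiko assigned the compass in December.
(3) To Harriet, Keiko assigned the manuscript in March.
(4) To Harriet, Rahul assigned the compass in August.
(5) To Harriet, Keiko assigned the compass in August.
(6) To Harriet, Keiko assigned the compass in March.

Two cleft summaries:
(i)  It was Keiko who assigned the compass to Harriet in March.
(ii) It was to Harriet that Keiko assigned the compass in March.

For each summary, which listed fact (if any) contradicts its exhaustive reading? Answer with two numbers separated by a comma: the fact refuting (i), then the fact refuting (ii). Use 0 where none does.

Summary (i) focuses "Keiko" (the agent); background the compass as thing and Harriet as recipient and in March as setting. No fact matches that background with a different agent, so 0.
Summary (ii) focuses "Harriet" (the recipient); background Keiko as agent and the compass as thing and in March as setting. Fact (1) matches that background with recipient = Nadia — refutes (ii).

0, 1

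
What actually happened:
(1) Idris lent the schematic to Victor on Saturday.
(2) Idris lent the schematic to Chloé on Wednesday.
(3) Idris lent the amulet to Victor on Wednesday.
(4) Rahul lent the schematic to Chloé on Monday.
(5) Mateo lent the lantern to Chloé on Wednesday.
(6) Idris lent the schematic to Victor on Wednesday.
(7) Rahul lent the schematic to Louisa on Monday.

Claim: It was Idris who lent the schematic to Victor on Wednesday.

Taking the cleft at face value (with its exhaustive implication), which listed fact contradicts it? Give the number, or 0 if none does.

0

The cleft puts "Idris" in focus and presupposes the open proposition with the schematic as thing and Victor as recipient and on Wednesday as setting.
The exhaustive reading says no other agent fits that background.
No listed fact matches the background with a different agent. Exhaustivity holds.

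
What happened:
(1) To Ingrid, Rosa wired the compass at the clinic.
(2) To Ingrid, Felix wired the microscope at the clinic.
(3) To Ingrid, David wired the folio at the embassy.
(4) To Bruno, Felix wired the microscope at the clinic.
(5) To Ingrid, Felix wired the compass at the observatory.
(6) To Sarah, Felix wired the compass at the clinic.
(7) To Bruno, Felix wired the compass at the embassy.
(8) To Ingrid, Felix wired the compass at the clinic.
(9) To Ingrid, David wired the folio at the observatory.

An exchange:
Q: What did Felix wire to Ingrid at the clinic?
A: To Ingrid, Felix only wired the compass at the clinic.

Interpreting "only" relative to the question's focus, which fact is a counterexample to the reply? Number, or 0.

2

The question "What did ...?" targets the thing, so in the reply the focus falls on "the compass".
So "only" ranges over things; the rest (same agent, recipient, setting (Felix / Ingrid / at the clinic)) is presupposed.
Fact (2) keeps same agent, recipient, setting (Felix / Ingrid / at the clinic) but has thing = the microscope; that refutes the reply.
(Fact (5) would refute a reading with focus on the setting — but that is not what the question asks.)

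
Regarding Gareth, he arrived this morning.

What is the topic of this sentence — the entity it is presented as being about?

The construction explicitly marks "Gareth" as what the sentence is about — the topic.
The remainder of the clause is the comment (what is said about the topic).

Gareth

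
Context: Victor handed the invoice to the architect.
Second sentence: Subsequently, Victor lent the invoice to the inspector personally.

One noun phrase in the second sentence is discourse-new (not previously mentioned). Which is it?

"Victor" and "the invoice" in the second sentence are given — already mentioned in the context.
"the inspector" has no antecedent in the context; it is discourse-new.

the inspector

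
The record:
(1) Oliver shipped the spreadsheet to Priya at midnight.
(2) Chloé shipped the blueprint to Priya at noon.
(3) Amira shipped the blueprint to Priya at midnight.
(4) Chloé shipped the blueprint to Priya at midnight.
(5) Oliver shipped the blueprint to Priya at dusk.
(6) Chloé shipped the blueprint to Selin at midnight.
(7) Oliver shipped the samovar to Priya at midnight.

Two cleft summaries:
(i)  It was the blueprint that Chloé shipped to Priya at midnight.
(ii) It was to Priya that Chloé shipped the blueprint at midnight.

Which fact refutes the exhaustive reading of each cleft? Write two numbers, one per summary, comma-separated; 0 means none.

Summary (i) focuses "the blueprint" (the thing); background Chloé as agent and Priya as recipient and at midnight as setting. No fact matches that background with a different thing, so 0.
Summary (ii) focuses "Priya" (the recipient); background Chloé as agent and the blueprint as thing and at midnight as setting. Fact (6) matches that background with recipient = Selin — refutes (ii).

0, 6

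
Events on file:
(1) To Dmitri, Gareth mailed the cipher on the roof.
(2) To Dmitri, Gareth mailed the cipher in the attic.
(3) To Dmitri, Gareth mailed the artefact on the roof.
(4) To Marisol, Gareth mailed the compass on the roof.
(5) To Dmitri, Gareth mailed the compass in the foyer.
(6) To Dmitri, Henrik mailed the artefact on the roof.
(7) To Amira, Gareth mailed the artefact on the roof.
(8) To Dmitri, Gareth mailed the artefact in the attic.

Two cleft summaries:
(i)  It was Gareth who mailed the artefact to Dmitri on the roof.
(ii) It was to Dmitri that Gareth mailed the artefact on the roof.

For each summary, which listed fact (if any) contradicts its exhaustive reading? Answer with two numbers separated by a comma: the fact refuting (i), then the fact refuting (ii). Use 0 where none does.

6, 7

Summary (i) focuses "Gareth" (the agent); background the artefact as thing and Dmitri as recipient and on the roof as setting. Fact (6) matches that background with agent = Henrik — refutes (i).
Summary (ii) focuses "Dmitri" (the recipient); background Gareth as agent and the artefact as thing and on the roof as setting. Fact (7) matches that background with recipient = Amira — refutes (ii).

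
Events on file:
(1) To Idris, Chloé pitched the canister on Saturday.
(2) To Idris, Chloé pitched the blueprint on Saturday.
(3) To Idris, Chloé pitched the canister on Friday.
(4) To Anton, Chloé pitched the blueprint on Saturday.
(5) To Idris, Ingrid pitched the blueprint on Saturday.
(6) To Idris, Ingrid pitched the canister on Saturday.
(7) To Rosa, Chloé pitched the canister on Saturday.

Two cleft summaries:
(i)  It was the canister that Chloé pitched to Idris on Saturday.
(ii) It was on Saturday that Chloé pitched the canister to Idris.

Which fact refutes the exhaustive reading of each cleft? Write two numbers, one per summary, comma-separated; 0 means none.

2, 3

(i): focus "the canister". Looking for same agent, recipient, setting (Chloé / Idris / on Saturday) with some other thing — fact (2) has the blueprint there. Refuted.
(ii): focus "on Saturday". Looking for same agent, thing, recipient (Chloé / the canister / Idris) with some other setting — fact (3) has on Friday there. Refuted.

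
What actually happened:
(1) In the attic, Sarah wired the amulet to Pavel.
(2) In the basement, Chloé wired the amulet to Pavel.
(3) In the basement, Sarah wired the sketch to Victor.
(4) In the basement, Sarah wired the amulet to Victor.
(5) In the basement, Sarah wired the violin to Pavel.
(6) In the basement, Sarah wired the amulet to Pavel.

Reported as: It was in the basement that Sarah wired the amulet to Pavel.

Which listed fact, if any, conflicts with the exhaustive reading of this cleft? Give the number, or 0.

The cleft puts "in the basement" in focus and presupposes the open proposition with Sarah as agent and the amulet as thing and Pavel as recipient.
The exhaustive reading says no other setting fits that background.
But fact (1) also has Sarah as agent and the amulet as thing and Pavel as recipient, with setting = in the attic — so the exhaustive reading fails.

1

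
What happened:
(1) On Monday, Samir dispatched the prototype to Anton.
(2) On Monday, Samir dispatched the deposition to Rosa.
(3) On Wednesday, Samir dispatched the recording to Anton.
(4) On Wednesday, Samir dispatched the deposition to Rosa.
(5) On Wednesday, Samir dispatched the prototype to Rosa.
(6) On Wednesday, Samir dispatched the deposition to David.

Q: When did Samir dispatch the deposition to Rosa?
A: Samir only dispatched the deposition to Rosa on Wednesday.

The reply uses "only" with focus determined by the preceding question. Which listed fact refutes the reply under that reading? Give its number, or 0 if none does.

Answering "When did ...?" puts focus on the setting — here, "on Wednesday".
"Only" then excludes alternative settings while the background — agent = Samir, thing = the deposition, recipient = Rosa — is held fixed.
Fact (2) shares the background with a different setting (on Monday) — counterexample.
(Fact (6) would refute a reading with focus on the recipient — but that is not what the question asks.)

2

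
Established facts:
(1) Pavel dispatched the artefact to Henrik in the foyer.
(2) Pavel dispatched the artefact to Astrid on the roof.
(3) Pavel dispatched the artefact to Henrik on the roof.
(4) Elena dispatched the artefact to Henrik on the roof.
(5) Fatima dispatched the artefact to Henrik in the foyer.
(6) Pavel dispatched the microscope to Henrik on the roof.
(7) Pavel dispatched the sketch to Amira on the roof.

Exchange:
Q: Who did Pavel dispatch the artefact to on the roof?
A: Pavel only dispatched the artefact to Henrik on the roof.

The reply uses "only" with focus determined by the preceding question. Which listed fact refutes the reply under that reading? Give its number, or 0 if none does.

Answering "Who did ... to ...?" puts focus on the recipient — here, "Henrik".
"Only" then excludes alternative recipients while the background — Pavel as agent and the artefact as thing and on the roof as setting — is held fixed.
Fact (2) shares the background with a different recipient (Astrid) — counterexample.
(Fact (6) would refute a reading with focus on the thing — but that is not what the question asks.)

2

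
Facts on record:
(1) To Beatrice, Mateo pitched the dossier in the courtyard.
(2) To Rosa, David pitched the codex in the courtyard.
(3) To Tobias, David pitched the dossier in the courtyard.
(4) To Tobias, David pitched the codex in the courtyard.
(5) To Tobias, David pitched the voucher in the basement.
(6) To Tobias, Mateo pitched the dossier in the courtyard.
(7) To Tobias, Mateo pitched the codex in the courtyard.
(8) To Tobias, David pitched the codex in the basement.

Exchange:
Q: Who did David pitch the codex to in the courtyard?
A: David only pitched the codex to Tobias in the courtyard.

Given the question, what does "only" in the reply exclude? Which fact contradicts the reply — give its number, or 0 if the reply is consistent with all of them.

The question "Who did ... to ...?" targets the recipient, so in the reply the focus falls on "Tobias".
So "only" ranges over recipients; the rest (agent = David, thing = the codex, setting = in the courtyard) is presupposed.
Fact (2) keeps agent = David, thing = the codex, setting = in the courtyard but has recipient = Rosa; that refutes the reply.
(Fact (3) would refute a reading with focus on the thing — but that is not what the question asks.)

2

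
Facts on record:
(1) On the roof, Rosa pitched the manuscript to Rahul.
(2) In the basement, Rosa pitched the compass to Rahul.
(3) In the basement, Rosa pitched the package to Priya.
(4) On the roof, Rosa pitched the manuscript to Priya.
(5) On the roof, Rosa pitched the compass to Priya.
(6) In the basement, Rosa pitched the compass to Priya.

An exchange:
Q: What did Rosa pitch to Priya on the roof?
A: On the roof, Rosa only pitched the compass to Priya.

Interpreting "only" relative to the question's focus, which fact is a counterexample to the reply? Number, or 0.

Answering "What did ...?" puts focus on the thing — here, "the compass".
"Only" then excludes alternative things while the background — Rosa as agent and Priya as recipient and on the roof as setting — is held fixed.
Fact (4) keeps Rosa as agent and Priya as recipient and on the roof as setting but has thing = the manuscript; that refutes the reply.
(Fact (6) would refute a reading with focus on the setting — but that is not what the question asks.)

4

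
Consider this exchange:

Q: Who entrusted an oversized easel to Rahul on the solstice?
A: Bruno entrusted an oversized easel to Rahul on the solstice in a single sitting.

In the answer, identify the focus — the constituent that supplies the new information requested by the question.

The wh-word "who" asks about the subject (agent).
In the answer, "an oversized easel", "to Rahul" and "on the solstice" are given — repeated from the question.
"in a single sitting" is also new, but it specifies the manner, which is not what the question asks about — so it is not the focus.
The constituent filling the subject (agent) gap is "Bruno"; that is the focus.

Bruno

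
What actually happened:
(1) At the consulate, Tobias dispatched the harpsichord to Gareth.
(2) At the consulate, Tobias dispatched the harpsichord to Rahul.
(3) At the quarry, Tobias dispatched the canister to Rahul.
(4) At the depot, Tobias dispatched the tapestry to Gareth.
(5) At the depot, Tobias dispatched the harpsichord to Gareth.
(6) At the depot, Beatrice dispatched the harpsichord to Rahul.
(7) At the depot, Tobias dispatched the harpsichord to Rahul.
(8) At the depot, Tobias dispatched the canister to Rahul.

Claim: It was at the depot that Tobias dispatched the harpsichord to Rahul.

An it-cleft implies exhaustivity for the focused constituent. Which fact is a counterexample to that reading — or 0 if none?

Focus of the cleft: "at the depot" (the setting). Presupposed background: Tobias as agent and the harpsichord as thing and Rahul as recipient.
The exhaustive reading says no other setting fits that background.
But fact (2) also has Tobias as agent and the harpsichord as thing and Rahul as recipient, with setting = at the consulate — so the exhaustive reading fails.

2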